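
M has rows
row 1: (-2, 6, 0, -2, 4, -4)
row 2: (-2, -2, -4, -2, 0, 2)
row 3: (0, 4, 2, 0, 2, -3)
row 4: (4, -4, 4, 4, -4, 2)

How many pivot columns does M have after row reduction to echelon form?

2

Row reduce to echelon form.
R2 ← R2 − R1: [0, -8, -4, 0, -4, 6]
R4 ← R4 + (2)·R1: [0, 8, 4, 0, 4, -6]
R3 ← R3 + (1/2)·R2: [0, 0, 0, 0, 0, 0]
R4 ← R4 + R2: [0, 0, 0, 0, 0, 0]
Echelon form has 2 nonzero rows, so rank(M) = 2.
Each nonzero row contributes one pivot column: 2 pivot columns.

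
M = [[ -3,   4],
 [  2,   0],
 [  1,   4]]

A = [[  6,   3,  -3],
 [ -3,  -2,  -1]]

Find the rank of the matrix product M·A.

2

First compute MA:
[[-30, -17,   5],
 [ 12,   6,  -6],
 [ -6,  -5,  -7]]
Now row reduce the product.
R2 ← R2 + (2/5)·R1: [0, -4/5, -4]
R3 ← R3 − (1/5)·R1: [0, -8/5, -8]
R3 ← R3 − (2)·R2: [0, 0, 0]
2 nonzero rows, so rank(MA) = 2.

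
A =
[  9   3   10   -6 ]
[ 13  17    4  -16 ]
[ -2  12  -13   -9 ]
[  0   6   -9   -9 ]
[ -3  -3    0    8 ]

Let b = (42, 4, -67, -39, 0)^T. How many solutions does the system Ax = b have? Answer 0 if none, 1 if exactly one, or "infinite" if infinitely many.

Row reduce the augmented matrix [A | b].
R2 ← R2 − (13/9)·R1: [0, 38/3, -94/9, -22/3, -170/3]
R3 ← R3 + (2/9)·R1: [0, 38/3, -97/9, -31/3, -173/3]
R5 ← R5 + (1/3)·R1: [0, -2, 10/3, 6, 14]
R3 ← R3 − R2: [0, 0, -1/3, -3, -1]
R4 ← R4 − (9/19)·R2: [0, 0, -77/19, -105/19, -231/19]
R5 ← R5 + (3/19)·R2: [0, 0, 32/19, 92/19, 96/19]
R4 ← R4 − (231/19)·R3: [0, 0, 0, 588/19, 0]
R5 ← R5 + (96/19)·R3: [0, 0, 0, -196/19, 0]
R5 ← R5 + (1/3)·R4: [0, 0, 0, 0, 0]
The echelon form has 4 nonzero rows, and every pivot lies in the first 4 columns, so rank(A) = rank([A|b]) = 4.
The system is consistent.
rank = 4 = number of unknowns, so the solution is unique.

1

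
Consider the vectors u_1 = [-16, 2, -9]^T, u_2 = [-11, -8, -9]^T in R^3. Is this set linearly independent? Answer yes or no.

yes

Form the matrix with these vectors as rows and row reduce.
R2 ← R2 − (11/16)·R1: [0, -75/8, -45/16]
2 nonzero rows, so the 2 vectors span a space of dimension 2.
Since 2 = 2, the vectors are linearly independent.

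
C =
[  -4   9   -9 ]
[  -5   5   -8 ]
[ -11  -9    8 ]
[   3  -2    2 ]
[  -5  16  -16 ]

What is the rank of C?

Row reduce to echelon form.
R2 ← R2 − (5/4)·R1: [0, -25/4, 13/4]
R3 ← R3 − (11/4)·R1: [0, -135/4, 131/4]
R4 ← R4 + (3/4)·R1: [0, 19/4, -19/4]
R5 ← R5 − (5/4)·R1: [0, 19/4, -19/4]
R3 ← R3 − (27/5)·R2: [0, 0, 76/5]
R4 ← R4 + (19/25)·R2: [0, 0, -57/25]
R5 ← R5 + (19/25)·R2: [0, 0, -57/25]
R4 ← R4 + (3/20)·R3: [0, 0, 0]
R5 ← R5 + (3/20)·R3: [0, 0, 0]
Echelon form has 3 nonzero rows, so rank(C) = 3.

3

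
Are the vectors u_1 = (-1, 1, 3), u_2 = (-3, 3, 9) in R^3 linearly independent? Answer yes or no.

no

Form the matrix with these vectors as rows and row reduce.
R2 ← R2 − (3)·R1: [0, 0, 0]
1 nonzero row, so the 2 vectors span a space of dimension 1.
Since 1 < 2, the vectors are linearly dependent.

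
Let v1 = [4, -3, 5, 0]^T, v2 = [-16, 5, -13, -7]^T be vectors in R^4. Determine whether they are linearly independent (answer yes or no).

yes

Form the matrix with these vectors as rows and row reduce.
R2 ← R2 + (4)·R1: [0, -7, 7, -7]
2 nonzero rows, so the 2 vectors span a space of dimension 2.
Since 2 = 2, the vectors are linearly independent.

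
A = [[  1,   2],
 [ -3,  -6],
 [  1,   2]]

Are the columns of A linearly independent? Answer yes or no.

Row reduce A to echelon form.
R2 ← R2 + (3)·R1: [0, 0]
R3 ← R3 − R1: [0, 0]
1 pivot among 2 columns.
Only 1 < 2 pivot columns, so the columns are linearly dependent.

no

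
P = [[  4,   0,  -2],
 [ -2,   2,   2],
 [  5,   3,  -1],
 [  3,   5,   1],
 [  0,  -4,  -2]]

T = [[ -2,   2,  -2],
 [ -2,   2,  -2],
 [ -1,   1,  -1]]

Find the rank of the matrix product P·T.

1

First compute PT:
[[ -6,   6,  -6],
 [ -2,   2,  -2],
 [-15,  15, -15],
 [-17,  17, -17],
 [ 10, -10,  10]]
Now row reduce the product.
R2 ← R2 − (1/3)·R1: [0, 0, 0]
R3 ← R3 − (5/2)·R1: [0, 0, 0]
R4 ← R4 − (17/6)·R1: [0, 0, 0]
R5 ← R5 + (5/3)·R1: [0, 0, 0]
1 nonzero row, so rank(PT) = 1.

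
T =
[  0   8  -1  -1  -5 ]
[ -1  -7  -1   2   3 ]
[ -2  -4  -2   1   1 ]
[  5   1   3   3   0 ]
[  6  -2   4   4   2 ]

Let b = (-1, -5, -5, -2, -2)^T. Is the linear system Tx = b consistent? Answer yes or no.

yes

Row reduce the augmented matrix [T | b].
Swap R1 ↔ R2
R3 ← R3 − (2)·R1: [0, 10, 0, -3, -5, 5]
R4 ← R4 + (5)·R1: [0, -34, -2, 13, 15, -27]
R5 ← R5 + (6)·R1: [0, -44, -2, 16, 20, -32]
R3 ← R3 − (5/4)·R2: [0, 0, 5/4, -7/4, 5/4, 25/4]
R4 ← R4 + (17/4)·R2: [0, 0, -25/4, 35/4, -25/4, -125/4]
R5 ← R5 + (11/2)·R2: [0, 0, -15/2, 21/2, -15/2, -75/2]
R4 ← R4 + (5)·R3: [0, 0, 0, 0, 0, 0]
R5 ← R5 + (6)·R3: [0, 0, 0, 0, 0, 0]
The echelon form has 3 nonzero rows, and every pivot lies in the first 5 columns, so rank(T) = rank([T|b]) = 3.
The system is consistent.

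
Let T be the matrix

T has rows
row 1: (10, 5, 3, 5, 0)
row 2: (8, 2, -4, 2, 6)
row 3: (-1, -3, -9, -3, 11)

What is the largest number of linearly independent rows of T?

3

Row reduce to echelon form.
R2 ← R2 − (4/5)·R1: [0, -2, -32/5, -2, 6]
R3 ← R3 + (1/10)·R1: [0, -5/2, -87/10, -5/2, 11]
R3 ← R3 − (5/4)·R2: [0, 0, -7/10, 0, 7/2]
Echelon form has 3 nonzero rows, so rank(T) = 3.
The rank gives the maximum number of linearly independent rows: 3.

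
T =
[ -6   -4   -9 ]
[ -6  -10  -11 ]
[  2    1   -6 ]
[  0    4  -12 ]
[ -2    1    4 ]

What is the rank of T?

3

Row reduce to echelon form.
R2 ← R2 − R1: [0, -6, -2]
R3 ← R3 + (1/3)·R1: [0, -1/3, -9]
R5 ← R5 − (1/3)·R1: [0, 7/3, 7]
R3 ← R3 − (1/18)·R2: [0, 0, -80/9]
R4 ← R4 + (2/3)·R2: [0, 0, -40/3]
R5 ← R5 + (7/18)·R2: [0, 0, 56/9]
R4 ← R4 − (3/2)·R3: [0, 0, 0]
R5 ← R5 + (7/10)·R3: [0, 0, 0]
Echelon form has 3 nonzero rows, so rank(T) = 3.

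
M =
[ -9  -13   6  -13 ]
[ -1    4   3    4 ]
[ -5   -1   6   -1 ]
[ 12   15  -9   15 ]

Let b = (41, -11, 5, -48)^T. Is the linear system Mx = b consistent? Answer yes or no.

Row reduce the augmented matrix [M | b].
R2 ← R2 − (1/9)·R1: [0, 49/9, 7/3, 49/9, -140/9]
R3 ← R3 − (5/9)·R1: [0, 56/9, 8/3, 56/9, -160/9]
R4 ← R4 + (4/3)·R1: [0, -7/3, -1, -7/3, 20/3]
R3 ← R3 − (8/7)·R2: [0, 0, 0, 0, 0]
R4 ← R4 + (3/7)·R2: [0, 0, 0, 0, 0]
The echelon form has 2 nonzero rows, and every pivot lies in the first 4 columns, so rank(M) = rank([M|b]) = 2.
The system is consistent.

yes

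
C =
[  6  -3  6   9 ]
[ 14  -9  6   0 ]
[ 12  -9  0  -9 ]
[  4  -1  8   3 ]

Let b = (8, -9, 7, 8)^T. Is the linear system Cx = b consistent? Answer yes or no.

no

Row reduce the augmented matrix [C | b].
R2 ← R2 − (7/3)·R1: [0, -2, -8, -21, -83/3]
R3 ← R3 − (2)·R1: [0, -3, -12, -27, -9]
R4 ← R4 − (2/3)·R1: [0, 1, 4, -3, 8/3]
R3 ← R3 − (3/2)·R2: [0, 0, 0, 9/2, 65/2]
R4 ← R4 + (1/2)·R2: [0, 0, 0, -27/2, -67/6]
R4 ← R4 + (3)·R3: [0, 0, 0, 0, 259/3]
The echelon form has 4 nonzero rows; the last pivot sits in the augmented column, so rank(C) = 3 but rank([C|b]) = 4.
Since the ranks differ, the system is inconsistent.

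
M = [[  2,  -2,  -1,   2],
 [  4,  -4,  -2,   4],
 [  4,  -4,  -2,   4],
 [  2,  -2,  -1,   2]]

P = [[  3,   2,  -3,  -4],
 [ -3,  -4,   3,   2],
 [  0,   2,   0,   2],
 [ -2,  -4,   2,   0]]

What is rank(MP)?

1

First compute MP:
[[  8,   2,  -8, -14],
 [ 16,   4, -16, -28],
 [ 16,   4, -16, -28],
 [  8,   2,  -8, -14]]
Now row reduce the product.
R2 ← R2 − (2)·R1: [0, 0, 0, 0]
R3 ← R3 − (2)·R1: [0, 0, 0, 0]
R4 ← R4 − R1: [0, 0, 0, 0]
1 nonzero row, so rank(MP) = 1.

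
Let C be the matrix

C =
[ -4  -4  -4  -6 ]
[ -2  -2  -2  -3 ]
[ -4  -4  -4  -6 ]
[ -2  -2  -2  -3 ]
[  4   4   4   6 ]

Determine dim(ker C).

3

Row reduce to echelon form.
R2 ← R2 − (1/2)·R1: [0, 0, 0, 0]
R3 ← R3 − R1: [0, 0, 0, 0]
R4 ← R4 − (1/2)·R1: [0, 0, 0, 0]
R5 ← R5 + R1: [0, 0, 0, 0]
1 nonzero row, so rank(C) = 1.
C has 4 columns; by rank–nullity, nullity = 4 − 1 = 3.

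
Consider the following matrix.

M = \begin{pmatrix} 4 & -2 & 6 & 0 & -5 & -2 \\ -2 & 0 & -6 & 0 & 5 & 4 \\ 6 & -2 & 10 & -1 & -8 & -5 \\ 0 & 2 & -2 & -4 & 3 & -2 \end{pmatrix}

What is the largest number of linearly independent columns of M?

3

Row reduce to echelon form.
R2 ← R2 + (1/2)·R1: [0, -1, -3, 0, 5/2, 3]
R3 ← R3 − (3/2)·R1: [0, 1, 1, -1, -1/2, -2]
R3 ← R3 + R2: [0, 0, -2, -1, 2, 1]
R4 ← R4 + (2)·R2: [0, 0, -8, -4, 8, 4]
R4 ← R4 − (4)·R3: [0, 0, 0, 0, 0, 0]
Echelon form has 3 nonzero rows, so rank(M) = 3.
The rank gives the maximum number of linearly independent columns: 3.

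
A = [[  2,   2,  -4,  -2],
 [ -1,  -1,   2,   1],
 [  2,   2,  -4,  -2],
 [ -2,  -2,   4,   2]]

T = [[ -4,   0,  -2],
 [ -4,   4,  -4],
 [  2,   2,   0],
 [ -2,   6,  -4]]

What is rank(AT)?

1

First compute AT:
[[-20, -12,  -4],
 [ 10,   6,   2],
 [-20, -12,  -4],
 [ 20,  12,   4]]
Now row reduce the product.
R2 ← R2 + (1/2)·R1: [0, 0, 0]
R3 ← R3 − R1: [0, 0, 0]
R4 ← R4 + R1: [0, 0, 0]
1 nonzero row, so rank(AT) = 1.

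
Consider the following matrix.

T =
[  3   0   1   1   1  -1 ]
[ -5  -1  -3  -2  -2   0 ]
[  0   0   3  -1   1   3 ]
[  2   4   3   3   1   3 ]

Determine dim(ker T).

3

Row reduce to echelon form.
R2 ← R2 + (5/3)·R1: [0, -1, -4/3, -1/3, -1/3, -5/3]
R4 ← R4 − (2/3)·R1: [0, 4, 7/3, 7/3, 1/3, 11/3]
R4 ← R4 + (4)·R2: [0, 0, -3, 1, -1, -3]
R4 ← R4 + R3: [0, 0, 0, 0, 0, 0]
3 nonzero rows, so rank(T) = 3.
T has 6 columns; by rank–nullity, nullity = 6 − 3 = 3.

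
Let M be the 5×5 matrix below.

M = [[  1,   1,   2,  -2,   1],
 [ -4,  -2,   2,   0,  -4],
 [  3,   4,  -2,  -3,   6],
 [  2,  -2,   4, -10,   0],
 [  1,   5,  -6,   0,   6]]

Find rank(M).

Row reduce to echelon form.
R2 ← R2 + (4)·R1: [0, 2, 10, -8, 0]
R3 ← R3 − (3)·R1: [0, 1, -8, 3, 3]
R4 ← R4 − (2)·R1: [0, -4, 0, -6, -2]
R5 ← R5 − R1: [0, 4, -8, 2, 5]
R3 ← R3 − (1/2)·R2: [0, 0, -13, 7, 3]
R4 ← R4 + (2)·R2: [0, 0, 20, -22, -2]
R5 ← R5 − (2)·R2: [0, 0, -28, 18, 5]
R4 ← R4 + (20/13)·R3: [0, 0, 0, -146/13, 34/13]
R5 ← R5 − (28/13)·R3: [0, 0, 0, 38/13, -19/13]
R5 ← R5 + (19/73)·R4: [0, 0, 0, 0, -57/73]
Echelon form has 5 nonzero rows, so rank(M) = 5.

5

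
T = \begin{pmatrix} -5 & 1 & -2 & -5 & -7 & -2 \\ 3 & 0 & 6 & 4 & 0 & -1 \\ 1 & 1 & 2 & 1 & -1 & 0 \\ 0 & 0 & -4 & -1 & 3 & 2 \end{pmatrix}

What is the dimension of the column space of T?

Row reduce to echelon form.
R2 ← R2 + (3/5)·R1: [0, 3/5, 24/5, 1, -21/5, -11/5]
R3 ← R3 + (1/5)·R1: [0, 6/5, 8/5, 0, -12/5, -2/5]
R3 ← R3 − (2)·R2: [0, 0, -8, -2, 6, 4]
R4 ← R4 − (1/2)·R3: [0, 0, 0, 0, 0, 0]
Echelon form has 3 nonzero rows, so rank(T) = 3.
The column space has dimension equal to the rank: 3.

3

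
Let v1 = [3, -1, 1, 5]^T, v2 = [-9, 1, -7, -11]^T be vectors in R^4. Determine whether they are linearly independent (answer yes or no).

Form the matrix with these vectors as rows and row reduce.
R2 ← R2 + (3)·R1: [0, -2, -4, 4]
2 nonzero rows, so the 2 vectors span a space of dimension 2.
Since 2 = 2, the vectors are linearly independent.

yes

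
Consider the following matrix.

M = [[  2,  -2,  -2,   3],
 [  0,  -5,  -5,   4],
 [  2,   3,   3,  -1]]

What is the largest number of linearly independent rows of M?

2

Row reduce to echelon form.
R3 ← R3 − R1: [0, 5, 5, -4]
R3 ← R3 + R2: [0, 0, 0, 0]
Echelon form has 2 nonzero rows, so rank(M) = 2.
The rank gives the maximum number of linearly independent rows: 2.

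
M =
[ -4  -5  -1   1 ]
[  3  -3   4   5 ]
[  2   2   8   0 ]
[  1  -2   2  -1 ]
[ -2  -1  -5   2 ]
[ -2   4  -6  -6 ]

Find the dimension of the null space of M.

0

Row reduce to echelon form.
R2 ← R2 + (3/4)·R1: [0, -27/4, 13/4, 23/4]
R3 ← R3 + (1/2)·R1: [0, -1/2, 15/2, 1/2]
R4 ← R4 + (1/4)·R1: [0, -13/4, 7/4, -3/4]
R5 ← R5 − (1/2)·R1: [0, 3/2, -9/2, 3/2]
R6 ← R6 − (1/2)·R1: [0, 13/2, -11/2, -13/2]
R3 ← R3 − (2/27)·R2: [0, 0, 196/27, 2/27]
R4 ← R4 − (13/27)·R2: [0, 0, 5/27, -95/27]
R5 ← R5 + (2/9)·R2: [0, 0, -34/9, 25/9]
R6 ← R6 + (26/27)·R2: [0, 0, -64/27, -26/27]
R4 ← R4 − (5/196)·R3: [0, 0, 0, -345/98]
R5 ← R5 + (51/98)·R3: [0, 0, 0, 138/49]
R6 ← R6 + (16/49)·R3: [0, 0, 0, -46/49]
R5 ← R5 + (4/5)·R4: [0, 0, 0, 0]
R6 ← R6 − (4/15)·R4: [0, 0, 0, 0]
4 nonzero rows, so rank(M) = 4.
M has 4 columns; by rank–nullity, nullity = 4 − 4 = 0.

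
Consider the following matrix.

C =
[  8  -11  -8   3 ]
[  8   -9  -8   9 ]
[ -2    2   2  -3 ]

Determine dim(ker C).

2

Row reduce to echelon form.
R2 ← R2 − R1: [0, 2, 0, 6]
R3 ← R3 + (1/4)·R1: [0, -3/4, 0, -9/4]
R3 ← R3 + (3/8)·R2: [0, 0, 0, 0]
2 nonzero rows, so rank(C) = 2.
C has 4 columns; by rank–nullity, nullity = 4 − 2 = 2.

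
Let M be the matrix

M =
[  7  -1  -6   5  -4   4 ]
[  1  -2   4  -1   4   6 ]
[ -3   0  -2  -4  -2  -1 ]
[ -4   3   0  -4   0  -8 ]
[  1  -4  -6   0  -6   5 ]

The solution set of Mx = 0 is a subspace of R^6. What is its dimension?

1

Row reduce to echelon form.
R2 ← R2 − (1/7)·R1: [0, -13/7, 34/7, -12/7, 32/7, 38/7]
R3 ← R3 + (3/7)·R1: [0, -3/7, -32/7, -13/7, -26/7, 5/7]
R4 ← R4 + (4/7)·R1: [0, 17/7, -24/7, -8/7, -16/7, -40/7]
R5 ← R5 − (1/7)·R1: [0, -27/7, -36/7, -5/7, -38/7, 31/7]
R3 ← R3 − (3/13)·R2: [0, 0, -74/13, -19/13, -62/13, -7/13]
R4 ← R4 + (17/13)·R2: [0, 0, 38/13, -44/13, 48/13, 18/13]
R5 ← R5 − (27/13)·R2: [0, 0, -198/13, 37/13, -194/13, -89/13]
R4 ← R4 + (19/37)·R3: [0, 0, 0, -153/37, 46/37, 41/37]
R5 ← R5 − (99/37)·R3: [0, 0, 0, 250/37, -80/37, -200/37]
R5 ← R5 + (250/153)·R4: [0, 0, 0, 0, -20/153, -550/153]
5 nonzero rows, so rank(M) = 5.
M has 6 columns; by rank–nullity, nullity = 6 − 5 = 1.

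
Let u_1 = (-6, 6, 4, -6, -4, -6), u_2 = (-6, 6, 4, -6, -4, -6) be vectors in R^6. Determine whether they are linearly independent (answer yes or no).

no

Form the matrix with these vectors as rows and row reduce.
R2 ← R2 − R1: [0, 0, 0, 0, 0, 0]
1 nonzero row, so the 2 vectors span a space of dimension 1.
Since 1 < 2, the vectors are linearly dependent.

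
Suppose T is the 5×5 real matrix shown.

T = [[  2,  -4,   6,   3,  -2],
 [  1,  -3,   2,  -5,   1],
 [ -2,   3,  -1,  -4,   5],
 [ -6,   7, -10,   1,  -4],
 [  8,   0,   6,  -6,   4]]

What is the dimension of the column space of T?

Row reduce to echelon form.
R2 ← R2 − (1/2)·R1: [0, -1, -1, -13/2, 2]
R3 ← R3 + R1: [0, -1, 5, -1, 3]
R4 ← R4 + (3)·R1: [0, -5, 8, 10, -10]
R5 ← R5 − (4)·R1: [0, 16, -18, -18, 12]
R3 ← R3 − R2: [0, 0, 6, 11/2, 1]
R4 ← R4 − (5)·R2: [0, 0, 13, 85/2, -20]
R5 ← R5 + (16)·R2: [0, 0, -34, -122, 44]
R4 ← R4 − (13/6)·R3: [0, 0, 0, 367/12, -133/6]
R5 ← R5 + (17/3)·R3: [0, 0, 0, -545/6, 149/3]
R5 ← R5 + (1090/367)·R4: [0, 0, 0, 0, -5934/367]
Echelon form has 5 nonzero rows, so rank(T) = 5.
The column space has dimension equal to the rank: 5.

5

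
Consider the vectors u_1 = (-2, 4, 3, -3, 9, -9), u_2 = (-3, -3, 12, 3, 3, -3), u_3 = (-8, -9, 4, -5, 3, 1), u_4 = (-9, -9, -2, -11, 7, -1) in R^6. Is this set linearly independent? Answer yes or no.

yes

Form the matrix with these vectors as rows and row reduce.
R2 ← R2 − (3/2)·R1: [0, -9, 15/2, 15/2, -21/2, 21/2]
R3 ← R3 − (4)·R1: [0, -25, -8, 7, -33, 37]
R4 ← R4 − (9/2)·R1: [0, -27, -31/2, 5/2, -67/2, 79/2]
R3 ← R3 − (25/9)·R2: [0, 0, -173/6, -83/6, -23/6, 47/6]
R4 ← R4 − (3)·R2: [0, 0, -38, -20, -2, 8]
R4 ← R4 − (228/173)·R3: [0, 0, 0, -306/173, 528/173, -402/173]
4 nonzero rows, so the 4 vectors span a space of dimension 4.
Since 4 = 4, the vectors are linearly independent.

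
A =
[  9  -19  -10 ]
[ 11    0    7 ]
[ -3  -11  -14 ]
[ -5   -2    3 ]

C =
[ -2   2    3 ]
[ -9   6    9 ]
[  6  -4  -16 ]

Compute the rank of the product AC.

First compute AC:
[[ 93, -56,  16],
 [ 20,  -6, -79],
 [ 21, -16, 116],
 [ 46, -34, -81]]
Now row reduce the product.
R2 ← R2 − (20/93)·R1: [0, 562/93, -7667/93]
R3 ← R3 − (7/31)·R1: [0, -104/31, 3484/31]
R4 ← R4 − (46/93)·R1: [0, -586/93, -8269/93]
R3 ← R3 + (156/281)·R2: [0, 0, 18720/281]
R4 ← R4 + (293/281)·R2: [0, 0, -49140/281]
R4 ← R4 + (21/8)·R3: [0, 0, 0]
3 nonzero rows, so rank(AC) = 3.

3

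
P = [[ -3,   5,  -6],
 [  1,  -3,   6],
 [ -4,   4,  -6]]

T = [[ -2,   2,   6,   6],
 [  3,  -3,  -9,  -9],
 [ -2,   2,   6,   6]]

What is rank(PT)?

First compute PT:
[[ 33, -33, -99, -99],
 [-23,  23,  69,  69],
 [ 32, -32, -96, -96]]
Now row reduce the product.
R2 ← R2 + (23/33)·R1: [0, 0, 0, 0]
R3 ← R3 − (32/33)·R1: [0, 0, 0, 0]
1 nonzero row, so rank(PT) = 1.

1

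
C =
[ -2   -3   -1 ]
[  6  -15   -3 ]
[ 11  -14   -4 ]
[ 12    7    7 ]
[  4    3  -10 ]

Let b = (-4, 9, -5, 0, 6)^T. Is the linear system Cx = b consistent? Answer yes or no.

Row reduce the augmented matrix [C | b].
R2 ← R2 + (3)·R1: [0, -24, -6, -3]
R3 ← R3 + (11/2)·R1: [0, -61/2, -19/2, -27]
R4 ← R4 + (6)·R1: [0, -11, 1, -24]
R5 ← R5 + (2)·R1: [0, -3, -12, -2]
R3 ← R3 − (61/48)·R2: [0, 0, -15/8, -371/16]
R4 ← R4 − (11/24)·R2: [0, 0, 15/4, -181/8]
R5 ← R5 − (1/8)·R2: [0, 0, -45/4, -13/8]
R4 ← R4 + (2)·R3: [0, 0, 0, -69]
R5 ← R5 − (6)·R3: [0, 0, 0, 275/2]
R5 ← R5 + (275/138)·R4: [0, 0, 0, 0]
The echelon form has 4 nonzero rows; the last pivot sits in the augmented column, so rank(C) = 3 but rank([C|b]) = 4.
Since the ranks differ, the system is inconsistent.

no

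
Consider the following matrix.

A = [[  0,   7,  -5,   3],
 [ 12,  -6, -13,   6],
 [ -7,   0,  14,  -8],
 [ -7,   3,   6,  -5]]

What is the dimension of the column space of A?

Row reduce to echelon form.
Swap R1 ↔ R2
R3 ← R3 + (7/12)·R1: [0, -7/2, 77/12, -9/2]
R4 ← R4 + (7/12)·R1: [0, -1/2, -19/12, -3/2]
R3 ← R3 + (1/2)·R2: [0, 0, 47/12, -3]
R4 ← R4 + (1/14)·R2: [0, 0, -163/84, -9/7]
R4 ← R4 + (163/329)·R3: [0, 0, 0, -912/329]
Echelon form has 4 nonzero rows, so rank(A) = 4.
The column space has dimension equal to the rank: 4.

4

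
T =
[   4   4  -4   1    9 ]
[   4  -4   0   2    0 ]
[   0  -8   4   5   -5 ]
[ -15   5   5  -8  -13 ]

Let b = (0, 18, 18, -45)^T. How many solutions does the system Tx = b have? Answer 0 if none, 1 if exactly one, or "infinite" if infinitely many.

Row reduce the augmented matrix [T | b].
R2 ← R2 − R1: [0, -8, 4, 1, -9, 18]
R4 ← R4 + (15/4)·R1: [0, 20, -10, -17/4, 83/4, -45]
R3 ← R3 − R2: [0, 0, 0, 4, 4, 0]
R4 ← R4 + (5/2)·R2: [0, 0, 0, -7/4, -7/4, 0]
R4 ← R4 + (7/16)·R3: [0, 0, 0, 0, 0, 0]
The echelon form has 3 nonzero rows, and every pivot lies in the first 5 columns, so rank(T) = rank([T|b]) = 3.
The system is consistent.
rank = 3 < 5 unknowns, so there are infinitely many solutions.

infinite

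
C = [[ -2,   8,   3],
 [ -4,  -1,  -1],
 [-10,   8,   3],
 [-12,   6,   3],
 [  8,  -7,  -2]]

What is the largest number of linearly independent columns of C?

Row reduce to echelon form.
R2 ← R2 − (2)·R1: [0, -17, -7]
R3 ← R3 − (5)·R1: [0, -32, -12]
R4 ← R4 − (6)·R1: [0, -42, -15]
R5 ← R5 + (4)·R1: [0, 25, 10]
R3 ← R3 − (32/17)·R2: [0, 0, 20/17]
R4 ← R4 − (42/17)·R2: [0, 0, 39/17]
R5 ← R5 + (25/17)·R2: [0, 0, -5/17]
R4 ← R4 − (39/20)·R3: [0, 0, 0]
R5 ← R5 + (1/4)·R3: [0, 0, 0]
Echelon form has 3 nonzero rows, so rank(C) = 3.
The rank gives the maximum number of linearly independent columns: 3.

3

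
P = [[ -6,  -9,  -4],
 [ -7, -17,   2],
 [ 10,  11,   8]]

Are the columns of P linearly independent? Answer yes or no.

Row reduce P to echelon form.
R2 ← R2 − (7/6)·R1: [0, -13/2, 20/3]
R3 ← R3 + (5/3)·R1: [0, -4, 4/3]
R3 ← R3 − (8/13)·R2: [0, 0, -36/13]
3 pivots among 3 columns.
Every column is a pivot column, so the columns are linearly independent.

yes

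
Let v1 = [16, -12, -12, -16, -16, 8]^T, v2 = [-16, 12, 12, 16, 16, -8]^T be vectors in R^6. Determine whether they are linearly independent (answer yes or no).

no

Form the matrix with these vectors as rows and row reduce.
R2 ← R2 + R1: [0, 0, 0, 0, 0, 0]
1 nonzero row, so the 2 vectors span a space of dimension 1.
Since 1 < 2, the vectors are linearly dependent.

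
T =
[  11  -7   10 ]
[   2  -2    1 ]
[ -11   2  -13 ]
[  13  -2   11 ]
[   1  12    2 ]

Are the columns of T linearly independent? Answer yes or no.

yes

Row reduce T to echelon form.
R2 ← R2 − (2/11)·R1: [0, -8/11, -9/11]
R3 ← R3 + R1: [0, -5, -3]
R4 ← R4 − (13/11)·R1: [0, 69/11, -9/11]
R5 ← R5 − (1/11)·R1: [0, 139/11, 12/11]
R3 ← R3 − (55/8)·R2: [0, 0, 21/8]
R4 ← R4 + (69/8)·R2: [0, 0, -63/8]
R5 ← R5 + (139/8)·R2: [0, 0, -105/8]
R4 ← R4 + (3)·R3: [0, 0, 0]
R5 ← R5 + (5)·R3: [0, 0, 0]
3 pivots among 3 columns.
Every column is a pivot column, so the columns are linearly independent.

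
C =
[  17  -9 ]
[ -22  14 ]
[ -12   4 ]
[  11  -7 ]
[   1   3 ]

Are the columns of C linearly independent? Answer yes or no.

Row reduce C to echelon form.
R2 ← R2 + (22/17)·R1: [0, 40/17]
R3 ← R3 + (12/17)·R1: [0, -40/17]
R4 ← R4 − (11/17)·R1: [0, -20/17]
R5 ← R5 − (1/17)·R1: [0, 60/17]
R3 ← R3 + R2: [0, 0]
R4 ← R4 + (1/2)·R2: [0, 0]
R5 ← R5 − (3/2)·R2: [0, 0]
2 pivots among 2 columns.
Every column is a pivot column, so the columns are linearly independent.

yes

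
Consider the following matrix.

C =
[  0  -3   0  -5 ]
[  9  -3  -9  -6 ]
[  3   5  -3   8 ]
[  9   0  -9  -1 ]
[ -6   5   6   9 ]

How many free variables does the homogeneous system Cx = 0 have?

Row reduce to echelon form.
Swap R1 ↔ R2
R3 ← R3 − (1/3)·R1: [0, 6, 0, 10]
R4 ← R4 − R1: [0, 3, 0, 5]
R5 ← R5 + (2/3)·R1: [0, 3, 0, 5]
R3 ← R3 + (2)·R2: [0, 0, 0, 0]
R4 ← R4 + R2: [0, 0, 0, 0]
R5 ← R5 + R2: [0, 0, 0, 0]
2 nonzero rows, so rank(C) = 2.
C has 4 columns; by rank–nullity, nullity = 4 − 2 = 2.

2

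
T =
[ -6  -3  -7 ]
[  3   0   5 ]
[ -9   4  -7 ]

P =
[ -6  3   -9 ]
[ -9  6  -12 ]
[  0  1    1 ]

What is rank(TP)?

First compute TP:
[[ 63, -43,  83],
 [-18,  14, -22],
 [ 18, -10,  26]]
Now row reduce the product.
R2 ← R2 + (2/7)·R1: [0, 12/7, 12/7]
R3 ← R3 − (2/7)·R1: [0, 16/7, 16/7]
R3 ← R3 − (4/3)·R2: [0, 0, 0]
2 nonzero rows, so rank(TP) = 2.

2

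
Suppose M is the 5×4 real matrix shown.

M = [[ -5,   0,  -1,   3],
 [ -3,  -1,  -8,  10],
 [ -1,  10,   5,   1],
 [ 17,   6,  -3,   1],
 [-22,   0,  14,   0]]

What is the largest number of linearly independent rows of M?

4

Row reduce to echelon form.
R2 ← R2 − (3/5)·R1: [0, -1, -37/5, 41/5]
R3 ← R3 − (1/5)·R1: [0, 10, 26/5, 2/5]
R4 ← R4 + (17/5)·R1: [0, 6, -32/5, 56/5]
R5 ← R5 − (22/5)·R1: [0, 0, 92/5, -66/5]
R3 ← R3 + (10)·R2: [0, 0, -344/5, 412/5]
R4 ← R4 + (6)·R2: [0, 0, -254/5, 302/5]
R4 ← R4 − (127/172)·R3: [0, 0, 0, -19/43]
R5 ← R5 + (23/86)·R3: [0, 0, 0, 380/43]
R5 ← R5 + (20)·R4: [0, 0, 0, 0]
Echelon form has 4 nonzero rows, so rank(M) = 4.
The rank gives the maximum number of linearly independent rows: 4.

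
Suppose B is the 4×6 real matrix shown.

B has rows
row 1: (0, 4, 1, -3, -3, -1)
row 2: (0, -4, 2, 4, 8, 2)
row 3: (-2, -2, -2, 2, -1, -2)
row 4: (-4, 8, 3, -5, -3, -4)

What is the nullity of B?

Row reduce to echelon form.
Swap R1 ↔ R3
R4 ← R4 − (2)·R1: [0, 12, 7, -9, -1, 0]
R3 ← R3 + R2: [0, 0, 3, 1, 5, 1]
R4 ← R4 + (3)·R2: [0, 0, 13, 3, 23, 6]
R4 ← R4 − (13/3)·R3: [0, 0, 0, -4/3, 4/3, 5/3]
4 nonzero rows, so rank(B) = 4.
B has 6 columns; by rank–nullity, nullity = 6 − 4 = 2.

2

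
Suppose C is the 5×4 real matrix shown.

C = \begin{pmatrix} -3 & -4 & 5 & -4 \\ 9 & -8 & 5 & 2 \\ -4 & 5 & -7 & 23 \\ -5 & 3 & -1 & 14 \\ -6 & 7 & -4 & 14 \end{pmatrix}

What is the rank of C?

Row reduce to echelon form.
R2 ← R2 + (3)·R1: [0, -20, 20, -10]
R3 ← R3 − (4/3)·R1: [0, 31/3, -41/3, 85/3]
R4 ← R4 − (5/3)·R1: [0, 29/3, -28/3, 62/3]
R5 ← R5 − (2)·R1: [0, 15, -14, 22]
R3 ← R3 + (31/60)·R2: [0, 0, -10/3, 139/6]
R4 ← R4 + (29/60)·R2: [0, 0, 1/3, 95/6]
R5 ← R5 + (3/4)·R2: [0, 0, 1, 29/2]
R4 ← R4 + (1/10)·R3: [0, 0, 0, 363/20]
R5 ← R5 + (3/10)·R3: [0, 0, 0, 429/20]
R5 ← R5 − (13/11)·R4: [0, 0, 0, 0]
Echelon form has 4 nonzero rows, so rank(C) = 4.

4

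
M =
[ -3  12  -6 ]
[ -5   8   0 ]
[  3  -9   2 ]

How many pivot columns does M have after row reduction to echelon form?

3

Row reduce to echelon form.
R2 ← R2 − (5/3)·R1: [0, -12, 10]
R3 ← R3 + R1: [0, 3, -4]
R3 ← R3 + (1/4)·R2: [0, 0, -3/2]
Echelon form has 3 nonzero rows, so rank(M) = 3.
Each nonzero row contributes one pivot column: 3 pivot columns.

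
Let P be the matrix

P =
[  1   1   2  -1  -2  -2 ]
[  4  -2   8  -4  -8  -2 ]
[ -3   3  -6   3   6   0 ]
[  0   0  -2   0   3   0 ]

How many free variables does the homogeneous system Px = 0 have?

3

Row reduce to echelon form.
R2 ← R2 − (4)·R1: [0, -6, 0, 0, 0, 6]
R3 ← R3 + (3)·R1: [0, 6, 0, 0, 0, -6]
R3 ← R3 + R2: [0, 0, 0, 0, 0, 0]
Swap R3 ↔ R4
3 nonzero rows, so rank(P) = 3.
P has 6 columns; by rank–nullity, nullity = 6 − 3 = 3.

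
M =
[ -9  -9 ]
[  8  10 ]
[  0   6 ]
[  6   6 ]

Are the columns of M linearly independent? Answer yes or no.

yes

Row reduce M to echelon form.
R2 ← R2 + (8/9)·R1: [0, 2]
R4 ← R4 + (2/3)·R1: [0, 0]
R3 ← R3 − (3)·R2: [0, 0]
2 pivots among 2 columns.
Every column is a pivot column, so the columns are linearly independent.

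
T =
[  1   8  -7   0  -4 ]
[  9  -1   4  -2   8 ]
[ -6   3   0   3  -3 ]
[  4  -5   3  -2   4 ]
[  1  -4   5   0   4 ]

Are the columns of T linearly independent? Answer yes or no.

Row reduce T to echelon form.
R2 ← R2 − (9)·R1: [0, -73, 67, -2, 44]
R3 ← R3 + (6)·R1: [0, 51, -42, 3, -27]
R4 ← R4 − (4)·R1: [0, -37, 31, -2, 20]
R5 ← R5 − R1: [0, -12, 12, 0, 8]
R3 ← R3 + (51/73)·R2: [0, 0, 351/73, 117/73, 273/73]
R4 ← R4 − (37/73)·R2: [0, 0, -216/73, -72/73, -168/73]
R5 ← R5 − (12/73)·R2: [0, 0, 72/73, 24/73, 56/73]
R4 ← R4 + (8/13)·R3: [0, 0, 0, 0, 0]
R5 ← R5 − (8/39)·R3: [0, 0, 0, 0, 0]
3 pivots among 5 columns.
Only 3 < 5 pivot columns, so the columns are linearly dependent.

no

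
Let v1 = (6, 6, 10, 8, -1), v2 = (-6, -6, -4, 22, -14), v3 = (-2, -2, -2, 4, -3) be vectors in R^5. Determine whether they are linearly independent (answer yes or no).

no

Form the matrix with these vectors as rows and row reduce.
R2 ← R2 + R1: [0, 0, 6, 30, -15]
R3 ← R3 + (1/3)·R1: [0, 0, 4/3, 20/3, -10/3]
R3 ← R3 − (2/9)·R2: [0, 0, 0, 0, 0]
2 nonzero rows, so the 3 vectors span a space of dimension 2.
Since 2 < 3, the vectors are linearly dependent.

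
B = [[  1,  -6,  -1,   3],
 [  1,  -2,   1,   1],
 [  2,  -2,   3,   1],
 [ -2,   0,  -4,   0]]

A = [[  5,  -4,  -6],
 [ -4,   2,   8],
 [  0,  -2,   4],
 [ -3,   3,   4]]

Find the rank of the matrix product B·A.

2

First compute BA:
[[ 20,  -5, -46],
 [ 10,  -7, -14],
 [ 15, -15, -12],
 [-10,  16,  -4]]
Now row reduce the product.
R2 ← R2 − (1/2)·R1: [0, -9/2, 9]
R3 ← R3 − (3/4)·R1: [0, -45/4, 45/2]
R4 ← R4 + (1/2)·R1: [0, 27/2, -27]
R3 ← R3 − (5/2)·R2: [0, 0, 0]
R4 ← R4 + (3)·R2: [0, 0, 0]
2 nonzero rows, so rank(BA) = 2.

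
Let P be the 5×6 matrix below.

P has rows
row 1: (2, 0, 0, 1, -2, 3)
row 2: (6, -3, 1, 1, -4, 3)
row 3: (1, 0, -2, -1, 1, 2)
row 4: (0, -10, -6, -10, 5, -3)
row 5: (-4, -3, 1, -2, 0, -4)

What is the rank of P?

Row reduce to echelon form.
R2 ← R2 − (3)·R1: [0, -3, 1, -2, 2, -6]
R3 ← R3 − (1/2)·R1: [0, 0, -2, -3/2, 2, 1/2]
R5 ← R5 + (2)·R1: [0, -3, 1, 0, -4, 2]
R4 ← R4 − (10/3)·R2: [0, 0, -28/3, -10/3, -5/3, 17]
R5 ← R5 − R2: [0, 0, 0, 2, -6, 8]
R4 ← R4 − (14/3)·R3: [0, 0, 0, 11/3, -11, 44/3]
R5 ← R5 − (6/11)·R4: [0, 0, 0, 0, 0, 0]
Echelon form has 4 nonzero rows, so rank(P) = 4.

4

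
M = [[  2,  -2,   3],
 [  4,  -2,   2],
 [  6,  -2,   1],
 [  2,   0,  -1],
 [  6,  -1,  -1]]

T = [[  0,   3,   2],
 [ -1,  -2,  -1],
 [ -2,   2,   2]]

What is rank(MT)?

First compute MT:
[[ -4,  16,  12],
 [ -2,  20,  14],
 [  0,  24,  16],
 [  2,   4,   2],
 [  3,  18,  11]]
Now row reduce the product.
R2 ← R2 − (1/2)·R1: [0, 12, 8]
R4 ← R4 + (1/2)·R1: [0, 12, 8]
R5 ← R5 + (3/4)·R1: [0, 30, 20]
R3 ← R3 − (2)·R2: [0, 0, 0]
R4 ← R4 − R2: [0, 0, 0]
R5 ← R5 − (5/2)·R2: [0, 0, 0]
2 nonzero rows, so rank(MT) = 2.

2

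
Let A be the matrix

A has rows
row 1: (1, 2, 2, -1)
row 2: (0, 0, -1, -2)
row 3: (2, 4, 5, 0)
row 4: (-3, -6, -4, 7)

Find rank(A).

Row reduce to echelon form.
R3 ← R3 − (2)·R1: [0, 0, 1, 2]
R4 ← R4 + (3)·R1: [0, 0, 2, 4]
R3 ← R3 + R2: [0, 0, 0, 0]
R4 ← R4 + (2)·R2: [0, 0, 0, 0]
Echelon form has 2 nonzero rows, so rank(A) = 2.

2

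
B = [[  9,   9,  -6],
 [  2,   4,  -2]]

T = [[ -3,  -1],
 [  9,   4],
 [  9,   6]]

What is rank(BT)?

First compute BT:
[[  0,  -9],
 [ 12,   2]]
Now row reduce the product.
Swap R1 ↔ R2
2 nonzero rows, so rank(BT) = 2.

2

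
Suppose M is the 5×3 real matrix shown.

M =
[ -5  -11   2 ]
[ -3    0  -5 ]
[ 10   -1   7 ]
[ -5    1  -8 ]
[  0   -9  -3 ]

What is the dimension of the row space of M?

3

Row reduce to echelon form.
R2 ← R2 − (3/5)·R1: [0, 33/5, -31/5]
R3 ← R3 + (2)·R1: [0, -23, 11]
R4 ← R4 − R1: [0, 12, -10]
R3 ← R3 + (115/33)·R2: [0, 0, -350/33]
R4 ← R4 − (20/11)·R2: [0, 0, 14/11]
R5 ← R5 + (15/11)·R2: [0, 0, -126/11]
R4 ← R4 + (3/25)·R3: [0, 0, 0]
R5 ← R5 − (27/25)·R3: [0, 0, 0]
Echelon form has 3 nonzero rows, so rank(M) = 3.
The row space has dimension equal to the rank: 3.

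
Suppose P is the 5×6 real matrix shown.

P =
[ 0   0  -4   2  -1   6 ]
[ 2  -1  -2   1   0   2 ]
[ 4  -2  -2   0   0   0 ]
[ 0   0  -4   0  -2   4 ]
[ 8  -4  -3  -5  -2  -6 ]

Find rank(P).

3

Row reduce to echelon form.
Swap R1 ↔ R2
R3 ← R3 − (2)·R1: [0, 0, 2, -2, 0, -4]
R5 ← R5 − (4)·R1: [0, 0, 5, -9, -2, -14]
R3 ← R3 + (1/2)·R2: [0, 0, 0, -1, -1/2, -1]
R4 ← R4 − R2: [0, 0, 0, -2, -1, -2]
R5 ← R5 + (5/4)·R2: [0, 0, 0, -13/2, -13/4, -13/2]
R4 ← R4 − (2)·R3: [0, 0, 0, 0, 0, 0]
R5 ← R5 − (13/2)·R3: [0, 0, 0, 0, 0, 0]
Echelon form has 3 nonzero rows, so rank(P) = 3.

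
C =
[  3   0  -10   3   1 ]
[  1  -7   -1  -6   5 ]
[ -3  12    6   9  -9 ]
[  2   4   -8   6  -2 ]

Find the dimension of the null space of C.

3

Row reduce to echelon form.
R2 ← R2 − (1/3)·R1: [0, -7, 7/3, -7, 14/3]
R3 ← R3 + R1: [0, 12, -4, 12, -8]
R4 ← R4 − (2/3)·R1: [0, 4, -4/3, 4, -8/3]
R3 ← R3 + (12/7)·R2: [0, 0, 0, 0, 0]
R4 ← R4 + (4/7)·R2: [0, 0, 0, 0, 0]
2 nonzero rows, so rank(C) = 2.
C has 5 columns; by rank–nullity, nullity = 5 − 2 = 3.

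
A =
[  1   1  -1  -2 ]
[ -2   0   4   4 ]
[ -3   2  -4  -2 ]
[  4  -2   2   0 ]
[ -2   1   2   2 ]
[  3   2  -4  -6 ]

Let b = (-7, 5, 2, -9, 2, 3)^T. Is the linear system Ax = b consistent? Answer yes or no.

no

Row reduce the augmented matrix [A | b].
R2 ← R2 + (2)·R1: [0, 2, 2, 0, -9]
R3 ← R3 + (3)·R1: [0, 5, -7, -8, -19]
R4 ← R4 − (4)·R1: [0, -6, 6, 8, 19]
R5 ← R5 + (2)·R1: [0, 3, 0, -2, -12]
R6 ← R6 − (3)·R1: [0, -1, -1, 0, 24]
R3 ← R3 − (5/2)·R2: [0, 0, -12, -8, 7/2]
R4 ← R4 + (3)·R2: [0, 0, 12, 8, -8]
R5 ← R5 − (3/2)·R2: [0, 0, -3, -2, 3/2]
R6 ← R6 + (1/2)·R2: [0, 0, 0, 0, 39/2]
R4 ← R4 + R3: [0, 0, 0, 0, -9/2]
R5 ← R5 − (1/4)·R3: [0, 0, 0, 0, 5/8]
R5 ← R5 + (5/36)·R4: [0, 0, 0, 0, 0]
R6 ← R6 + (13/3)·R4: [0, 0, 0, 0, 0]
The echelon form has 4 nonzero rows; the last pivot sits in the augmented column, so rank(A) = 3 but rank([A|b]) = 4.
Since the ranks differ, the system is inconsistent.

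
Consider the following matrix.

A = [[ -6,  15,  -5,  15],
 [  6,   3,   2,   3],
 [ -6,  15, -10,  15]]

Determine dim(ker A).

1

Row reduce to echelon form.
R2 ← R2 + R1: [0, 18, -3, 18]
R3 ← R3 − R1: [0, 0, -5, 0]
3 nonzero rows, so rank(A) = 3.
A has 4 columns; by rank–nullity, nullity = 4 − 3 = 1.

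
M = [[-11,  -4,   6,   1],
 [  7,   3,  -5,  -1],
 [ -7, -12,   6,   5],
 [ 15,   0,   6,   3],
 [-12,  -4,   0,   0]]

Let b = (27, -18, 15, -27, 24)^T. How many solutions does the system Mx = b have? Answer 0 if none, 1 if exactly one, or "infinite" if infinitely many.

Row reduce the augmented matrix [M | b].
R2 ← R2 + (7/11)·R1: [0, 5/11, -13/11, -4/11, -9/11]
R3 ← R3 − (7/11)·R1: [0, -104/11, 24/11, 48/11, -24/11]
R4 ← R4 + (15/11)·R1: [0, -60/11, 156/11, 48/11, 108/11]
R5 ← R5 − (12/11)·R1: [0, 4/11, -72/11, -12/11, -60/11]
R3 ← R3 + (104/5)·R2: [0, 0, -112/5, -16/5, -96/5]
R4 ← R4 + (12)·R2: [0, 0, 0, 0, 0]
R5 ← R5 − (4/5)·R2: [0, 0, -28/5, -4/5, -24/5]
R5 ← R5 − (1/4)·R3: [0, 0, 0, 0, 0]
The echelon form has 3 nonzero rows, and every pivot lies in the first 4 columns, so rank(M) = rank([M|b]) = 3.
The system is consistent.
rank = 3 < 4 unknowns, so there are infinitely many solutions.

infinite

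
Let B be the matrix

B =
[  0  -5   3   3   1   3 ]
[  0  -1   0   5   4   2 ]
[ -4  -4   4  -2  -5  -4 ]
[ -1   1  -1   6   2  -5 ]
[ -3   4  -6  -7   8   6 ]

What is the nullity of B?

1

Row reduce to echelon form.
Swap R1 ↔ R3
R4 ← R4 − (1/4)·R1: [0, 2, -2, 13/2, 13/4, -4]
R5 ← R5 − (3/4)·R1: [0, 7, -9, -11/2, 47/4, 9]
R3 ← R3 − (5)·R2: [0, 0, 3, -22, -19, -7]
R4 ← R4 + (2)·R2: [0, 0, -2, 33/2, 45/4, 0]
R5 ← R5 + (7)·R2: [0, 0, -9, 59/2, 159/4, 23]
R4 ← R4 + (2/3)·R3: [0, 0, 0, 11/6, -17/12, -14/3]
R5 ← R5 + (3)·R3: [0, 0, 0, -73/2, -69/4, 2]
R5 ← R5 + (219/11)·R4: [0, 0, 0, 0, -500/11, -1000/11]
5 nonzero rows, so rank(B) = 5.
B has 6 columns; by rank–nullity, nullity = 6 − 5 = 1.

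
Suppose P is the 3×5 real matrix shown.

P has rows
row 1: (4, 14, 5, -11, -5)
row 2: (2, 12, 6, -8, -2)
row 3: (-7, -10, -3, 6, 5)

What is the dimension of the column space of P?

Row reduce to echelon form.
R2 ← R2 − (1/2)·R1: [0, 5, 7/2, -5/2, 1/2]
R3 ← R3 + (7/4)·R1: [0, 29/2, 23/4, -53/4, -15/4]
R3 ← R3 − (29/10)·R2: [0, 0, -22/5, -6, -26/5]
Echelon form has 3 nonzero rows, so rank(P) = 3.
The column space has dimension equal to the rank: 3.

3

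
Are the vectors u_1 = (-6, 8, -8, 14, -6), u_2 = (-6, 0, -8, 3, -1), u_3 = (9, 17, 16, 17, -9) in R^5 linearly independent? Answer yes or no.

Form the matrix with these vectors as rows and row reduce.
R2 ← R2 − R1: [0, -8, 0, -11, 5]
R3 ← R3 + (3/2)·R1: [0, 29, 4, 38, -18]
R3 ← R3 + (29/8)·R2: [0, 0, 4, -15/8, 1/8]
3 nonzero rows, so the 3 vectors span a space of dimension 3.
Since 3 = 3, the vectors are linearly independent.

yes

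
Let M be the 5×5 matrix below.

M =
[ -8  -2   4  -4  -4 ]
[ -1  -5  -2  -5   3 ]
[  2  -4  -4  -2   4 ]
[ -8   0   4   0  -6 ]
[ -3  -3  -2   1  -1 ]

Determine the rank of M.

3

Row reduce to echelon form.
R2 ← R2 − (1/8)·R1: [0, -19/4, -5/2, -9/2, 7/2]
R3 ← R3 + (1/4)·R1: [0, -9/2, -3, -3, 3]
R4 ← R4 − R1: [0, 2, 0, 4, -2]
R5 ← R5 − (3/8)·R1: [0, -9/4, -7/2, 5/2, 1/2]
R3 ← R3 − (18/19)·R2: [0, 0, -12/19, 24/19, -6/19]
R4 ← R4 + (8/19)·R2: [0, 0, -20/19, 40/19, -10/19]
R5 ← R5 − (9/19)·R2: [0, 0, -44/19, 88/19, -22/19]
R4 ← R4 − (5/3)·R3: [0, 0, 0, 0, 0]
R5 ← R5 − (11/3)·R3: [0, 0, 0, 0, 0]
Echelon form has 3 nonzero rows, so rank(M) = 3.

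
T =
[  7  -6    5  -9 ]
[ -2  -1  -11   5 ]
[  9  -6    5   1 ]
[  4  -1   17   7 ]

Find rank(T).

Row reduce to echelon form.
R2 ← R2 + (2/7)·R1: [0, -19/7, -67/7, 17/7]
R3 ← R3 − (9/7)·R1: [0, 12/7, -10/7, 88/7]
R4 ← R4 − (4/7)·R1: [0, 17/7, 99/7, 85/7]
R3 ← R3 + (12/19)·R2: [0, 0, -142/19, 268/19]
R4 ← R4 + (17/19)·R2: [0, 0, 106/19, 272/19]
R4 ← R4 + (53/71)·R3: [0, 0, 0, 1764/71]
Echelon form has 4 nonzero rows, so rank(T) = 4.

4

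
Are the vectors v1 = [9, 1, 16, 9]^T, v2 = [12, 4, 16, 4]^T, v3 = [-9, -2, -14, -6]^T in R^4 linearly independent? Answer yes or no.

Form the matrix with these vectors as rows and row reduce.
R2 ← R2 − (4/3)·R1: [0, 8/3, -16/3, -8]
R3 ← R3 + R1: [0, -1, 2, 3]
R3 ← R3 + (3/8)·R2: [0, 0, 0, 0]
2 nonzero rows, so the 3 vectors span a space of dimension 2.
Since 2 < 3, the vectors are linearly dependent.

no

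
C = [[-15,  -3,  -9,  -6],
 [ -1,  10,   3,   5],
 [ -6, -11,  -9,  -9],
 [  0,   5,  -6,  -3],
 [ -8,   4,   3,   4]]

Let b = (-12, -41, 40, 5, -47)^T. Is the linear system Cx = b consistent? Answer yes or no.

yes

Row reduce the augmented matrix [C | b].
R2 ← R2 − (1/15)·R1: [0, 51/5, 18/5, 27/5, -201/5]
R3 ← R3 − (2/5)·R1: [0, -49/5, -27/5, -33/5, 224/5]
R5 ← R5 − (8/15)·R1: [0, 28/5, 39/5, 36/5, -203/5]
R3 ← R3 + (49/51)·R2: [0, 0, -33/17, -24/17, 105/17]
R4 ← R4 − (25/51)·R2: [0, 0, -132/17, -96/17, 420/17]
R5 ← R5 − (28/51)·R2: [0, 0, 99/17, 72/17, -315/17]
R4 ← R4 − (4)·R3: [0, 0, 0, 0, 0]
R5 ← R5 + (3)·R3: [0, 0, 0, 0, 0]
The echelon form has 3 nonzero rows, and every pivot lies in the first 4 columns, so rank(C) = rank([C|b]) = 3.
The system is consistent.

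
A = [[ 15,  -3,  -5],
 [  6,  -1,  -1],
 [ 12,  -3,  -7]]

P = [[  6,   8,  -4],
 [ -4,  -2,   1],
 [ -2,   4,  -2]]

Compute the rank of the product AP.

First compute AP:
[[112, 106, -53],
 [ 42,  46, -23],
 [ 98,  74, -37]]
Now row reduce the product.
R2 ← R2 − (3/8)·R1: [0, 25/4, -25/8]
R3 ← R3 − (7/8)·R1: [0, -75/4, 75/8]
R3 ← R3 + (3)·R2: [0, 0, 0]
2 nonzero rows, so rank(AP) = 2.

2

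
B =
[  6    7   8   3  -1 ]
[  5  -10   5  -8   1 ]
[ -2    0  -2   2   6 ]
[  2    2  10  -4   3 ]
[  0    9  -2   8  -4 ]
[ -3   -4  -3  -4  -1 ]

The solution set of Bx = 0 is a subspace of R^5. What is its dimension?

0

Row reduce to echelon form.
R2 ← R2 − (5/6)·R1: [0, -95/6, -5/3, -21/2, 11/6]
R3 ← R3 + (1/3)·R1: [0, 7/3, 2/3, 3, 17/3]
R4 ← R4 − (1/3)·R1: [0, -1/3, 22/3, -5, 10/3]
R6 ← R6 + (1/2)·R1: [0, -1/2, 1, -5/2, -3/2]
R3 ← R3 + (14/95)·R2: [0, 0, 8/19, 138/95, 564/95]
R4 ← R4 − (2/95)·R2: [0, 0, 140/19, -454/95, 313/95]
R5 ← R5 + (54/95)·R2: [0, 0, -56/19, 193/95, -281/95]
R6 ← R6 − (3/95)·R2: [0, 0, 20/19, -206/95, -148/95]
R4 ← R4 − (35/2)·R3: [0, 0, 0, -151/5, -503/5]
R5 ← R5 + (7)·R3: [0, 0, 0, 61/5, 193/5]
R6 ← R6 − (5/2)·R3: [0, 0, 0, -29/5, -82/5]
R5 ← R5 + (61/151)·R4: [0, 0, 0, 0, -308/151]
R6 ← R6 − (29/151)·R4: [0, 0, 0, 0, 441/151]
R6 ← R6 + (63/44)·R5: [0, 0, 0, 0, 0]
5 nonzero rows, so rank(B) = 5.
B has 5 columns; by rank–nullity, nullity = 5 − 5 = 0.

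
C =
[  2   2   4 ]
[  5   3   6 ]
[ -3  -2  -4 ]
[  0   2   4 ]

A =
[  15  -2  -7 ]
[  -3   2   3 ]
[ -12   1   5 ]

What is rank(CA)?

2

First compute CA:
[[-24,   4,  12],
 [ -6,   2,   4],
 [  9,  -2,  -5],
 [-54,   8,  26]]
Now row reduce the product.
R2 ← R2 − (1/4)·R1: [0, 1, 1]
R3 ← R3 + (3/8)·R1: [0, -1/2, -1/2]
R4 ← R4 − (9/4)·R1: [0, -1, -1]
R3 ← R3 + (1/2)·R2: [0, 0, 0]
R4 ← R4 + R2: [0, 0, 0]
2 nonzero rows, so rank(CA) = 2.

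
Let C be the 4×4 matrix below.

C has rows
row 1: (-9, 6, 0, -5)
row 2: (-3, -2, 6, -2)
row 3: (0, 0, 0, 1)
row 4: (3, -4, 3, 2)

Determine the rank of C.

3

Row reduce to echelon form.
R2 ← R2 − (1/3)·R1: [0, -4, 6, -1/3]
R4 ← R4 + (1/3)·R1: [0, -2, 3, 1/3]
R4 ← R4 − (1/2)·R2: [0, 0, 0, 1/2]
R4 ← R4 − (1/2)·R3: [0, 0, 0, 0]
Echelon form has 3 nonzero rows, so rank(C) = 3.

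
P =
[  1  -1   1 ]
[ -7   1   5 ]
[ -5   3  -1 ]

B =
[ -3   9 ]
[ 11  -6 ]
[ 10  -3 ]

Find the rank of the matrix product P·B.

First compute PB:
[[ -4,  12],
 [ 82, -84],
 [ 38, -60]]
Now row reduce the product.
R2 ← R2 + (41/2)·R1: [0, 162]
R3 ← R3 + (19/2)·R1: [0, 54]
R3 ← R3 − (1/3)·R2: [0, 0]
2 nonzero rows, so rank(PB) = 2.

2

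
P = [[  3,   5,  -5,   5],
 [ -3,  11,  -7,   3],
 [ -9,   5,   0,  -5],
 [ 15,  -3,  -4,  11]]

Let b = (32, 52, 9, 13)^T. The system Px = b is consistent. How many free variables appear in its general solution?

2

Row reduce the augmented matrix [P | b].
R2 ← R2 + R1: [0, 16, -12, 8, 84]
R3 ← R3 + (3)·R1: [0, 20, -15, 10, 105]
R4 ← R4 − (5)·R1: [0, -28, 21, -14, -147]
R3 ← R3 − (5/4)·R2: [0, 0, 0, 0, 0]
R4 ← R4 + (7/4)·R2: [0, 0, 0, 0, 0]
The echelon form has 2 nonzero rows, and every pivot lies in the first 4 columns, so rank(P) = rank([P|b]) = 2.
The system is consistent.
Free variables = (unknowns) − (rank) = 4 − 2 = 2.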